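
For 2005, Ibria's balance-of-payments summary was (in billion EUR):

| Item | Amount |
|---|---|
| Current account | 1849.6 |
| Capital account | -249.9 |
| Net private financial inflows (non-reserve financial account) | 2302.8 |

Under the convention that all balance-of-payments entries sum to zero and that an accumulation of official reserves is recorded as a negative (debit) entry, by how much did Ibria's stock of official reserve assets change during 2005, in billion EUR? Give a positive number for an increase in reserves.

3902.5

Official reserve transactions balance = -(1849.6 + (-249.9) + 2302.8) = -3902.5
An accumulation of reserves is recorded as a debit (negative entry), so the change in the stock of reserves is the negative of that balance.
Change in official reserves = -(-3902.5) = 3902.5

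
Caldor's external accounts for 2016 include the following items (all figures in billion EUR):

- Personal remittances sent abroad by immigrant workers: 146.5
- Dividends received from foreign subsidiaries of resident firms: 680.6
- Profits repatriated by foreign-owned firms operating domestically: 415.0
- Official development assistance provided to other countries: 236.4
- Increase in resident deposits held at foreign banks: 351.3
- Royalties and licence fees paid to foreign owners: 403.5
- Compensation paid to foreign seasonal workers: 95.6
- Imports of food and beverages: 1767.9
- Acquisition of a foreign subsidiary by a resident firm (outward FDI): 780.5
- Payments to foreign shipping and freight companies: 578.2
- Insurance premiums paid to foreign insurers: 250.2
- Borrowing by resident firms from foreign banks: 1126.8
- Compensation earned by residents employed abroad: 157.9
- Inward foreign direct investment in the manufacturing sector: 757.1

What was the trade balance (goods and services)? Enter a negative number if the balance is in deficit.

-2999.8

Goods: -1767.9
Services: -250.2 - 403.5 - 578.2 = -1231.9
Trade balance = -1767.9 + (-1231.9) = -2999.8
(Excluded from the trade balance — secondary income: personal remittances sent abroad by immigrant workers 146.5, official development assistance provided to other countries 236.4; primary income: dividends received from foreign subsidiaries of resident firms 680.6, profits repatriated by foreign-owned firms operating domestically 415.0, compensation paid to foreign seasonal workers 95.6, compensation earned by residents employed abroad 157.9; financial account: increase in resident deposits held at foreign banks 351.3, acquisition of a foreign subsidiary by a resident firm (outward FDI) 780.5, borrowing by resident firms from foreign banks 1126.8, inward foreign direct investment in the manufacturing sector 757.1.)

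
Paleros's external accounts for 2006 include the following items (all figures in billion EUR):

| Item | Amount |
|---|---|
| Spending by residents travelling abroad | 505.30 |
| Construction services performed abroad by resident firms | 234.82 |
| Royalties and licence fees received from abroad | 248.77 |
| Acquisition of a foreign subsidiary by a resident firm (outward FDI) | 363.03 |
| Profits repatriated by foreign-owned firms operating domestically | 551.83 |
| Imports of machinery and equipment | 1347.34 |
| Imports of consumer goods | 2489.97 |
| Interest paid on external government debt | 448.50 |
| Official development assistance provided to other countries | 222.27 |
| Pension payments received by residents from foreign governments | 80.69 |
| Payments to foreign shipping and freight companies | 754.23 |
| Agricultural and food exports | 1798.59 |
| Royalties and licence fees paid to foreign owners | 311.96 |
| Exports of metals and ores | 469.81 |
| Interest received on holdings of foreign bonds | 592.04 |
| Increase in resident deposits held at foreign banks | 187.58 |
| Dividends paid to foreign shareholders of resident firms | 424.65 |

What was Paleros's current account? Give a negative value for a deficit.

-3631.33

Goods: 469.81 - 2489.97 - 1347.34 + 1798.59 = -1568.91
Services: 248.77 + 234.82 - 505.30 - 311.96 - 754.23 = -1087.90
Primary income: -424.65 - 551.83 + 592.04 - 448.50 = -832.94
Secondary income: -222.27 + 80.69 = -141.58
Current account = (-1568.91) + (-1087.90) + (-832.94) + (-141.58) = -3631.33
(Excluded from the current account — financial account: acquisition of a foreign subsidiary by a resident firm (outward FDI) 363.03, increase in resident deposits held at foreign banks 187.58.)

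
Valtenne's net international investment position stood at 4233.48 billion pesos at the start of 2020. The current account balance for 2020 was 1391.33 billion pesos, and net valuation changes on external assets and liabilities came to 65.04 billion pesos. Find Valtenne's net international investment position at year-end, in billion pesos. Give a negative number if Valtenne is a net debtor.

5689.85

Change in NIIP = current account + net valuation change = 1391.33 + 65.04 = 1456.37
End-of-year NIIP = 4233.48 + 1456.37 = 5689.85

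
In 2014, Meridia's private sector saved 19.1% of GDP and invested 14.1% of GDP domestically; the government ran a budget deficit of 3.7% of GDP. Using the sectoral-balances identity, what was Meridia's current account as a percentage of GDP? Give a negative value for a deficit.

1.3

By the sectoral-balances identity, CA = (S_private - I) + (T - G).
Private balance = 19.1 - 14.1 = 5.0
Government balance (T - G) = -3.7
CA = 5.0 + (-3.7) = 1.3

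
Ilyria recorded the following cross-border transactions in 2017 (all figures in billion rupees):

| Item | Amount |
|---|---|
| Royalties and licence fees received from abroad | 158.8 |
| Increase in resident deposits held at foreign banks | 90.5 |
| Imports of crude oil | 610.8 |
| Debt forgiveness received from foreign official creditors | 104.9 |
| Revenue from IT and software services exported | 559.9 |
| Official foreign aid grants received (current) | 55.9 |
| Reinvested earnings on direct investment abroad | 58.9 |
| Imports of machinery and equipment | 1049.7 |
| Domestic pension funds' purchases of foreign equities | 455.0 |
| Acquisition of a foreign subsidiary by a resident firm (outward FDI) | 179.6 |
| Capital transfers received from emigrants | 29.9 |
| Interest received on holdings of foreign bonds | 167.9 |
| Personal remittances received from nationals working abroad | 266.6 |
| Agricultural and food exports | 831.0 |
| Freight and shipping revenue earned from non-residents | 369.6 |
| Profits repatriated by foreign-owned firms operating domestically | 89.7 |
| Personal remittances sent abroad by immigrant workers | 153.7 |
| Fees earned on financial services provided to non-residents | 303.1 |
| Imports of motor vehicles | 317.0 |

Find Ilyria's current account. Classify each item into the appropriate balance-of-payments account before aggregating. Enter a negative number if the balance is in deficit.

Goods: -317.0 - 1049.7 + 831.0 - 610.8 = -1146.5
Services: 303.1 + 158.8 + 369.6 + 559.9 = 1391.4
Primary income: 58.9 - 89.7 + 167.9 = 137.1
Secondary income: 266.6 + 55.9 - 153.7 = 168.8
Current account = (-1146.5) + 1391.4 + 137.1 + 168.8 = 550.8
(Excluded from the current account — financial account: increase in resident deposits held at foreign banks 90.5, domestic pension funds' purchases of foreign equities 455.0, acquisition of a foreign subsidiary by a resident firm (outward FDI) 179.6; capital account: debt forgiveness received from foreign official creditors 104.9, capital transfers received from emigrants 29.9.)

550.8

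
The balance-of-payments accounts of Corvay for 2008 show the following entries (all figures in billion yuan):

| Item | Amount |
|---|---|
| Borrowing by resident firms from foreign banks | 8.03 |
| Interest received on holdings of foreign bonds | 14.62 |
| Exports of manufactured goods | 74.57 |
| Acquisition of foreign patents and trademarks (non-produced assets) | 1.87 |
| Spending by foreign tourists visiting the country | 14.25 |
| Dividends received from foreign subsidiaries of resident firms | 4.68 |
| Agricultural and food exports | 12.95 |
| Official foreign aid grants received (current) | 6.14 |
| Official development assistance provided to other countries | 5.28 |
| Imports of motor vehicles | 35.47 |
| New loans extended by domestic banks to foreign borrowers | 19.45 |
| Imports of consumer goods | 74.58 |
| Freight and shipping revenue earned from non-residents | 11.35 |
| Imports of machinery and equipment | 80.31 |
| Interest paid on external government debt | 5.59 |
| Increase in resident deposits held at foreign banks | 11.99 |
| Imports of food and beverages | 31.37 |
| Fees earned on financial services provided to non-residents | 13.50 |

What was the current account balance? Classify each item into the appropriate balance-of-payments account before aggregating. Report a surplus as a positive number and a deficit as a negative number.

-80.54

Goods: 74.57 - 80.31 - 31.37 - 74.58 + 12.95 - 35.47 = -134.21
Services: 13.50 + 11.35 + 14.25 = 39.10
Primary income: -5.59 + 14.62 + 4.68 = 13.71
Secondary income: -5.28 + 6.14 = 0.86
Current account = (-134.21) + 39.10 + 13.71 + 0.86 = -80.54
(Excluded from the current account — financial account: borrowing by resident firms from foreign banks 8.03, new loans extended by domestic banks to foreign borrowers 19.45, increase in resident deposits held at foreign banks 11.99; capital account: acquisition of foreign patents and trademarks (non-produced assets) 1.87.)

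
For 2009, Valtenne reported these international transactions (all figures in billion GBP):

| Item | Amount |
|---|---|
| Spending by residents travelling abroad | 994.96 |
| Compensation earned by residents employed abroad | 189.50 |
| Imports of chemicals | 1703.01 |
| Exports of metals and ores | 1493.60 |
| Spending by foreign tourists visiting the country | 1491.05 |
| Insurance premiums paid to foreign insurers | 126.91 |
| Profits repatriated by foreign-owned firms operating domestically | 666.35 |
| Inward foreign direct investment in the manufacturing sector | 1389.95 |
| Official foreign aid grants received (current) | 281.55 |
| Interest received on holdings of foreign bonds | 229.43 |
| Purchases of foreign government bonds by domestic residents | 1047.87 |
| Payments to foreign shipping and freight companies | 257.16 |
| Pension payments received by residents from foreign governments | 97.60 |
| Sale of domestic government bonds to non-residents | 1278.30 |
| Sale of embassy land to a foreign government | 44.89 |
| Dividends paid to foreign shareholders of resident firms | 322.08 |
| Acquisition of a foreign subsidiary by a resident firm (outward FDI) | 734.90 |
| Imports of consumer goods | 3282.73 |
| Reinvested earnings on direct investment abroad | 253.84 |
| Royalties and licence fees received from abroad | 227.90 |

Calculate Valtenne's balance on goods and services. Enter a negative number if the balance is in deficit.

Goods: 1493.60 - 3282.73 - 1703.01 = -3492.14
Services: -126.91 - 257.16 + 1491.05 + 227.90 - 994.96 = 339.92
Trade balance = -3492.14 + 339.92 = -3152.22
(Excluded from the trade balance — primary income: compensation earned by residents employed abroad 189.50, profits repatriated by foreign-owned firms operating domestically 666.35, interest received on holdings of foreign bonds 229.43, dividends paid to foreign shareholders of resident firms 322.08, reinvested earnings on direct investment abroad 253.84; financial account: inward foreign direct investment in the manufacturing sector 1389.95, purchases of foreign government bonds by domestic residents 1047.87, sale of domestic government bonds to non-residents 1278.30, acquisition of a foreign subsidiary by a resident firm (outward FDI) 734.90; secondary income: official foreign aid grants received (current) 281.55, pension payments received by residents from foreign governments 97.60; capital account: sale of embassy land to a foreign government 44.89.)

-3152.22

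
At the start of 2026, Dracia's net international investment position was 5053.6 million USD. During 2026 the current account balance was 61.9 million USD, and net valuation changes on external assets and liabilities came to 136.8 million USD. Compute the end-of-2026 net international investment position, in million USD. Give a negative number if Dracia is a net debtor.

Change in NIIP = current account + net valuation change = 61.9 + 136.8 = 198.7
End-of-year NIIP = 5053.6 + 198.7 = 5252.3

5252.3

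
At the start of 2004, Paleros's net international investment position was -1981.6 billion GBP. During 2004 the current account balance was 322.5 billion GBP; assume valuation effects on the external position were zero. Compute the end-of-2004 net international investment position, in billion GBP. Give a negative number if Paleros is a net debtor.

With no valuation effects, change in NIIP = current account = 322.5
End-of-year NIIP = -1981.6 + 322.5 = -1659.1

-1659.1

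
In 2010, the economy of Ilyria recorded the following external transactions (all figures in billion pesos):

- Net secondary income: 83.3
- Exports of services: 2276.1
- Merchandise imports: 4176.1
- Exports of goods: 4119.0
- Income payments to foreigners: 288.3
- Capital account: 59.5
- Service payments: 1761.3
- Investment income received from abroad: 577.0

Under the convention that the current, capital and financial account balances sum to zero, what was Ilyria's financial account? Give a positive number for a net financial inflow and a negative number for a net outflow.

Goods balance = 4119.0 - 4176.1 = -57.1
Services balance = 2276.1 - 1761.3 = 514.8
Trade balance (goods + services) = -57.1 + 514.8 = 457.7
Net primary income = 577.0 - 288.3 = 288.7
Net secondary income = 83.3
Current account = 457.7 + 288.7 + 83.3 = 829.7
Financial account = -(829.7 + 59.5) = -889.2

-889.2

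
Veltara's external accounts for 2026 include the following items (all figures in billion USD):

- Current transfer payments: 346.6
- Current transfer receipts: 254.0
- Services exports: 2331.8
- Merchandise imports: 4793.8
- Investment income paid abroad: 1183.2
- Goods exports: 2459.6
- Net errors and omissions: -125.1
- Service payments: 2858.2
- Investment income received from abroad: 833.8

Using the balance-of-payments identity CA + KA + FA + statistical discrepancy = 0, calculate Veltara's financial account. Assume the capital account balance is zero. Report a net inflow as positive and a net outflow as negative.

3427.7

Goods balance = 2459.6 - 4793.8 = -2334.2
Services balance = 2331.8 - 2858.2 = -526.4
Trade balance (goods + services) = -2334.2 + (-526.4) = -2860.6
Net primary income = 833.8 - 1183.2 = -349.4
Net secondary income = 254.0 - 346.6 = -92.6
Current account = -2860.6 + (-349.4) + (-92.6) = -3302.6
Financial account = -(-3302.6 + (-125.1)) = 3427.7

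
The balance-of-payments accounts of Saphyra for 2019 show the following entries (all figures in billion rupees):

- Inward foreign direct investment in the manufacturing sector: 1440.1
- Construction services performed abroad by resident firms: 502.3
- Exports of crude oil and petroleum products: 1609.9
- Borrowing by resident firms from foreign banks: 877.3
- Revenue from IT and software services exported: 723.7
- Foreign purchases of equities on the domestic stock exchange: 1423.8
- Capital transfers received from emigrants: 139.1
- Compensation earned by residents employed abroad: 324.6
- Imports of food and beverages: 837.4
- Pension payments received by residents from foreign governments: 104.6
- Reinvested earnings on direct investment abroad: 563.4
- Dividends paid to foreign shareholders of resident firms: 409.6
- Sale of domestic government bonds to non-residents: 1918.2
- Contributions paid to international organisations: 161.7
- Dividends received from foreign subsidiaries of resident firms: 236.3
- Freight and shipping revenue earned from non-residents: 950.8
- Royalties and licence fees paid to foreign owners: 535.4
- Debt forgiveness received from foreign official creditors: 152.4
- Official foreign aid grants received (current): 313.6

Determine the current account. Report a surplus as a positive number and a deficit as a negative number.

Goods: 1609.9 - 837.4 = 772.5
Services: 723.7 + 502.3 + 950.8 - 535.4 = 1641.4
Primary income: 324.6 + 236.3 - 409.6 + 563.4 = 714.7
Secondary income: 313.6 + 104.6 - 161.7 = 256.5
Current account = 772.5 + 1641.4 + 714.7 + 256.5 = 3385.1
(Excluded from the current account — financial account: inward foreign direct investment in the manufacturing sector 1440.1, borrowing by resident firms from foreign banks 877.3, foreign purchases of equities on the domestic stock exchange 1423.8, sale of domestic government bonds to non-residents 1918.2; capital account: capital transfers received from emigrants 139.1, debt forgiveness received from foreign official creditors 152.4.)

3385.1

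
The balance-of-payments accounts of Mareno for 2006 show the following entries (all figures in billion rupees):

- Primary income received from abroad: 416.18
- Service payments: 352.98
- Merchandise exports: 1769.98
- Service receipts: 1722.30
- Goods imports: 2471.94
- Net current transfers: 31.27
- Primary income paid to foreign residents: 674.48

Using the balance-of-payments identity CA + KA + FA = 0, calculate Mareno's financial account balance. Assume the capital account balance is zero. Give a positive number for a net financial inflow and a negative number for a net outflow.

-440.33

Goods balance = 1769.98 - 2471.94 = -701.96
Services balance = 1722.30 - 352.98 = 1369.32
Trade balance (goods + services) = -701.96 + 1369.32 = 667.36
Net primary income = 416.18 - 674.48 = -258.30
Net secondary income = 31.27
Current account = 667.36 + (-258.30) + 31.27 = 440.33
Financial account = -(440.33) = -440.33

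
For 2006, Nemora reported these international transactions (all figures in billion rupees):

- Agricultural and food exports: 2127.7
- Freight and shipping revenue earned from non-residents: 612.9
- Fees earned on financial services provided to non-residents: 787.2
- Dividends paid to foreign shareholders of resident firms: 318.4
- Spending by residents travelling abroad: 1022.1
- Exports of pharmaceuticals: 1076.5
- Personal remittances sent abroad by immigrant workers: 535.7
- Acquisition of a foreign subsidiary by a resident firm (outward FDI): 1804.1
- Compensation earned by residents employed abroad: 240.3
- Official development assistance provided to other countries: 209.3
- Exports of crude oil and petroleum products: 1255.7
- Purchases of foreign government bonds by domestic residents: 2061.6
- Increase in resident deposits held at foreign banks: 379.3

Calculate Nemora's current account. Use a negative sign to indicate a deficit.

4014.8

Goods: 1076.5 + 2127.7 + 1255.7 = 4459.9
Services: 612.9 - 1022.1 + 787.2 = 378.0
Primary income: -318.4 + 240.3 = -78.1
Secondary income: -535.7 - 209.3 = -745.0
Current account = 4459.9 + 378.0 + (-78.1) + (-745.0) = 4014.8
(Excluded from the current account — financial account: acquisition of a foreign subsidiary by a resident firm (outward FDI) 1804.1, purchases of foreign government bonds by domestic residents 2061.6, increase in resident deposits held at foreign banks 379.3.)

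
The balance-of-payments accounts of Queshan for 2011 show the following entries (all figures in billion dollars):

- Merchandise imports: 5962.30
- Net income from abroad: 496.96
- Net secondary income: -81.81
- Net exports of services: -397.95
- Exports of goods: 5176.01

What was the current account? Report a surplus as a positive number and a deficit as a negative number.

-769.09

Goods balance = 5176.01 - 5962.30 = -786.29
Services balance = -397.95
Trade balance (goods + services) = -786.29 + (-397.95) = -1184.24
Net primary income = 496.96
Net secondary income = -81.81
Current account = -1184.24 + 496.96 + (-81.81) = -769.09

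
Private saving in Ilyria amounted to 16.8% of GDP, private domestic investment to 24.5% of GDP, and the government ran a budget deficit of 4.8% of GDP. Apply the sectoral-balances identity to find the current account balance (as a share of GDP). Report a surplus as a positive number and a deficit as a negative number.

-12.5

By the sectoral-balances identity, CA = (S_private - I) + (T - G).
Private balance = 16.8 - 24.5 = -7.7
Government balance (T - G) = -4.8
CA = -7.7 + (-4.8) = -12.5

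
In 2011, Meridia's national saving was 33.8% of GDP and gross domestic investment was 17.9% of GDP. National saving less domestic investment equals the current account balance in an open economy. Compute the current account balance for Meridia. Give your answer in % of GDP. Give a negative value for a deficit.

15.9

S - I = CA (net lending to the rest of the world).
CA = S - I = 33.8 - 17.9 = 15.9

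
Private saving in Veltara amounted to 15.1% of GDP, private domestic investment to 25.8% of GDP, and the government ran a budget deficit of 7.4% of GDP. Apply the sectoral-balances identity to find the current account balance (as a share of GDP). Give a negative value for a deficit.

By the sectoral-balances identity, CA = (S_private - I) + (T - G).
Private balance = 15.1 - 25.8 = -10.7
Government balance (T - G) = -7.4
CA = -10.7 + (-7.4) = -18.1

-18.1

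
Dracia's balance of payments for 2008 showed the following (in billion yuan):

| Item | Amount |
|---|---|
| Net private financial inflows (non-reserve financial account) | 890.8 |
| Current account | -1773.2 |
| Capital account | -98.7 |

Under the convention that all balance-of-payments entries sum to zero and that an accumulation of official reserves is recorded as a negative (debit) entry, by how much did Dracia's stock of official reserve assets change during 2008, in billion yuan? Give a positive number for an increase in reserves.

Official reserve transactions balance = -((-1773.2) + (-98.7) + 890.8) = 981.1
An accumulation of reserves is recorded as a debit (negative entry), so the change in the stock of reserves is the negative of that balance.
Change in official reserves = -(981.1) = -981.1

-981.1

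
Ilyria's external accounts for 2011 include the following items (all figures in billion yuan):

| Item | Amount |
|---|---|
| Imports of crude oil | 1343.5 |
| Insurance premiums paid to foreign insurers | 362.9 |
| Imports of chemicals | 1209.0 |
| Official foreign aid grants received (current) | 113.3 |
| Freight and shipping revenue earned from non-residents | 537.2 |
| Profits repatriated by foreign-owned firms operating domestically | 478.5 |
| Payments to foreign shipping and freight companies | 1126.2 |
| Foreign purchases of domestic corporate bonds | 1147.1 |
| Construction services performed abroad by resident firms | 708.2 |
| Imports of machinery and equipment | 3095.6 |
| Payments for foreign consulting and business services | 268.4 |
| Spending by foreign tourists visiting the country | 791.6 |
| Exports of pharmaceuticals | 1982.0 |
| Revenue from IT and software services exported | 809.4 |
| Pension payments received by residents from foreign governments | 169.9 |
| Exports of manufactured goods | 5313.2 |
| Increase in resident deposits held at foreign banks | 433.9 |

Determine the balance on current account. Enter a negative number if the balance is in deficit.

Goods: -1343.5 + 5313.2 + 1982.0 - 3095.6 - 1209.0 = 1647.1
Services: -1126.2 + 708.2 + 791.6 - 268.4 + 537.2 + 809.4 - 362.9 = 1088.9
Primary income: -478.5
Secondary income: 169.9 + 113.3 = 283.2
Current account = 1647.1 + 1088.9 + (-478.5) + 283.2 = 2540.7
(Excluded from the current account — financial account: foreign purchases of domestic corporate bonds 1147.1, increase in resident deposits held at foreign banks 433.9.)

2540.7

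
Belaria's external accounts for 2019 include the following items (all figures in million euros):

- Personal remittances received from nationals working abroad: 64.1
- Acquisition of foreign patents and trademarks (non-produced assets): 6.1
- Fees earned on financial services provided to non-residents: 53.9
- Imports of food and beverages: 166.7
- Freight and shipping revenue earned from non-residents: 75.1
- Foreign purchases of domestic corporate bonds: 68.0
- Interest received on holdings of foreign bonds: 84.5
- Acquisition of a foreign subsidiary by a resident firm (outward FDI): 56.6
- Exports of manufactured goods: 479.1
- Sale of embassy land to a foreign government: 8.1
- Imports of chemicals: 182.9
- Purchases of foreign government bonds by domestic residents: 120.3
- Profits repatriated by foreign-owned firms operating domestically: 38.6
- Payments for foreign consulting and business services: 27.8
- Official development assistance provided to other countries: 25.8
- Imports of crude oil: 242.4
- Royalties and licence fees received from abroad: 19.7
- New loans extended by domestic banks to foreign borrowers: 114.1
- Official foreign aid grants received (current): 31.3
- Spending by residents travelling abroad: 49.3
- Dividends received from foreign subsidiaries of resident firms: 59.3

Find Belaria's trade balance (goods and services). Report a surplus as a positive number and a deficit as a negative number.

-41.3

Goods: -242.4 - 166.7 - 182.9 + 479.1 = -112.9
Services: -49.3 + 53.9 + 19.7 + 75.1 - 27.8 = 71.6
Trade balance = -112.9 + 71.6 = -41.3
(Excluded from the trade balance — secondary income: personal remittances received from nationals working abroad 64.1, official development assistance provided to other countries 25.8, official foreign aid grants received (current) 31.3; capital account: acquisition of foreign patents and trademarks (non-produced assets) 6.1, sale of embassy land to a foreign government 8.1; financial account: foreign purchases of domestic corporate bonds 68.0, acquisition of a foreign subsidiary by a resident firm (outward FDI) 56.6, purchases of foreign government bonds by domestic residents 120.3, new loans extended by domestic banks to foreign borrowers 114.1; primary income: interest received on holdings of foreign bonds 84.5, profits repatriated by foreign-owned firms operating domestically 38.6, dividends received from foreign subsidiaries of resident firms 59.3.)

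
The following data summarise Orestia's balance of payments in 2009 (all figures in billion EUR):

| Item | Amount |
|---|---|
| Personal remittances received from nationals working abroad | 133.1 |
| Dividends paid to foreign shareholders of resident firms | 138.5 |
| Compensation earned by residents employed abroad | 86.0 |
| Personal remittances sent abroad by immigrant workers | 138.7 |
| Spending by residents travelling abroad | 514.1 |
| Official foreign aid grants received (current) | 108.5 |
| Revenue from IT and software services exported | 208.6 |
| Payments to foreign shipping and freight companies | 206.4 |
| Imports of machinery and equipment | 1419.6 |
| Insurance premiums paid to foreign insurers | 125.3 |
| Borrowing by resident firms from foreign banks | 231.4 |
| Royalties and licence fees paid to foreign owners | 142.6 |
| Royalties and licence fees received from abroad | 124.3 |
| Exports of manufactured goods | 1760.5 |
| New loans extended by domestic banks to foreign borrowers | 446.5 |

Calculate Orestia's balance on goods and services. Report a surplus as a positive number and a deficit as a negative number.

-314.6

Goods: -1419.6 + 1760.5 = 340.9
Services: -206.4 + 124.3 - 514.1 - 142.6 + 208.6 - 125.3 = -655.5
Trade balance = 340.9 + (-655.5) = -314.6
(Excluded from the trade balance — secondary income: personal remittances received from nationals working abroad 133.1, personal remittances sent abroad by immigrant workers 138.7, official foreign aid grants received (current) 108.5; primary income: dividends paid to foreign shareholders of resident firms 138.5, compensation earned by residents employed abroad 86.0; financial account: borrowing by resident firms from foreign banks 231.4, new loans extended by domestic banks to foreign borrowers 446.5.)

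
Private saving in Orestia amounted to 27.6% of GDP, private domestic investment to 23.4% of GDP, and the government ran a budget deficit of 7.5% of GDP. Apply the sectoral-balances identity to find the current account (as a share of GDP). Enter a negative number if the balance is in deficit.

By the sectoral-balances identity, CA = (S_private - I) + (T - G).
Private balance = 27.6 - 23.4 = 4.2
Government balance (T - G) = -7.5
CA = 4.2 + (-7.5) = -3.3

-3.3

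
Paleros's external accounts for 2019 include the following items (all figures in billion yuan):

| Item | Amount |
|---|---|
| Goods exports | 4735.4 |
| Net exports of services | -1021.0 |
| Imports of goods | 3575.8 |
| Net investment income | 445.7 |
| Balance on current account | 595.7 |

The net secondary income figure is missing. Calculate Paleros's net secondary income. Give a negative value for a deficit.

11.4

Current account = goods balance + services balance + net primary income + net secondary income
Sum of the known components = 584.3
Net secondary income = CA - (known components) = 595.7 - 584.3 = 11.4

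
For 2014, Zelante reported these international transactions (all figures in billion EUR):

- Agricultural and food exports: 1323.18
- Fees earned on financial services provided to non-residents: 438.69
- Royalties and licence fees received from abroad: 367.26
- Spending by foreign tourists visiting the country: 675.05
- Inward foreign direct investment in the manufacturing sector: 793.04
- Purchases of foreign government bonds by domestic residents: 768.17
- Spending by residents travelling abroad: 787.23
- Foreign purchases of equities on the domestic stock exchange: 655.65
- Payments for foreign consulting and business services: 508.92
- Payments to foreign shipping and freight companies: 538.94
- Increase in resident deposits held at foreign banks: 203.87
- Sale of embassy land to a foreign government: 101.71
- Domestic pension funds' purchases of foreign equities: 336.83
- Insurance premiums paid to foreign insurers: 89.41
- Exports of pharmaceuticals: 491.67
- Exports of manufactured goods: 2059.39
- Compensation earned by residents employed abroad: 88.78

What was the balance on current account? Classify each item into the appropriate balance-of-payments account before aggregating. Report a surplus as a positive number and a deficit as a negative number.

3519.52

Goods: 491.67 + 2059.39 + 1323.18 = 3874.24
Services: 367.26 - 538.94 + 438.69 + 675.05 - 508.92 - 787.23 - 89.41 = -443.50
Primary income: 88.78
Current account = 3874.24 + (-443.50) + 88.78 = 3519.52
(Excluded from the current account — financial account: inward foreign direct investment in the manufacturing sector 793.04, purchases of foreign government bonds by domestic residents 768.17, foreign purchases of equities on the domestic stock exchange 655.65, increase in resident deposits held at foreign banks 203.87, domestic pension funds' purchases of foreign equities 336.83; capital account: sale of embassy land to a foreign government 101.71.)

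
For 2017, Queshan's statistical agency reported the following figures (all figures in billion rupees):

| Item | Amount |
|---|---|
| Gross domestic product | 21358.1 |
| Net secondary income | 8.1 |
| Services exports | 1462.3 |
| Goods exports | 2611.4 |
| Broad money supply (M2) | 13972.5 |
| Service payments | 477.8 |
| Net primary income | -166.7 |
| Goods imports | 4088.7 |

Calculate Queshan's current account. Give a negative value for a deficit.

-651.4

Goods balance = 2611.4 - 4088.7 = -1477.3
Services balance = 1462.3 - 477.8 = 984.5
Trade balance (goods + services) = -1477.3 + 984.5 = -492.8
Net primary income = -166.7
Net secondary income = 8.1
Current account = -492.8 + (-166.7) + 8.1 = -651.4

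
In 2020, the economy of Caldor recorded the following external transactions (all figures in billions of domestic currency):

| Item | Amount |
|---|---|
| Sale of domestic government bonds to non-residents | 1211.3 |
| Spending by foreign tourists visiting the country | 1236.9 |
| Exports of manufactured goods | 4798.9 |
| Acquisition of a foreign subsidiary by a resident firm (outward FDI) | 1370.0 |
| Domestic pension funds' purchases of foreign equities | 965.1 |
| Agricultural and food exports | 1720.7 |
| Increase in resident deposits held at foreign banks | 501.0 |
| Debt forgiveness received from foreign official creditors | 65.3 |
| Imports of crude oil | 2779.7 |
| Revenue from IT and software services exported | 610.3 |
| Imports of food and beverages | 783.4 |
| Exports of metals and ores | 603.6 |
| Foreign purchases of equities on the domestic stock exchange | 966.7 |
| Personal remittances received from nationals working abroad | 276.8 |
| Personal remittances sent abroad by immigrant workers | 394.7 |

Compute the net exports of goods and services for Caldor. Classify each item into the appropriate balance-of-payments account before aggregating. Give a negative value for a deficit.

5407.3

Goods: 1720.7 - 783.4 - 2779.7 + 603.6 + 4798.9 = 3560.1
Services: 1236.9 + 610.3 = 1847.2
Trade balance = 3560.1 + 1847.2 = 5407.3
(Excluded from the trade balance — financial account: sale of domestic government bonds to non-residents 1211.3, acquisition of a foreign subsidiary by a resident firm (outward FDI) 1370.0, domestic pension funds' purchases of foreign equities 965.1, increase in resident deposits held at foreign banks 501.0, foreign purchases of equities on the domestic stock exchange 966.7; capital account: debt forgiveness received from foreign official creditors 65.3; secondary income: personal remittances received from nationals working abroad 276.8, personal remittances sent abroad by immigrant workers 394.7.)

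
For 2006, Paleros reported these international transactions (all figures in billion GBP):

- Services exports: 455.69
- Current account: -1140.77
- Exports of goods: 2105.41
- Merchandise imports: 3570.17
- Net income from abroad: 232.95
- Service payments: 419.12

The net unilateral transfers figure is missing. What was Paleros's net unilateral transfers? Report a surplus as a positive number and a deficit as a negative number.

54.47

Current account = goods balance + services balance + net primary income + net secondary income
Sum of the known components = -1195.24
Net unilateral transfers = CA - (known components) = -1140.77 - (-1195.24) = 54.47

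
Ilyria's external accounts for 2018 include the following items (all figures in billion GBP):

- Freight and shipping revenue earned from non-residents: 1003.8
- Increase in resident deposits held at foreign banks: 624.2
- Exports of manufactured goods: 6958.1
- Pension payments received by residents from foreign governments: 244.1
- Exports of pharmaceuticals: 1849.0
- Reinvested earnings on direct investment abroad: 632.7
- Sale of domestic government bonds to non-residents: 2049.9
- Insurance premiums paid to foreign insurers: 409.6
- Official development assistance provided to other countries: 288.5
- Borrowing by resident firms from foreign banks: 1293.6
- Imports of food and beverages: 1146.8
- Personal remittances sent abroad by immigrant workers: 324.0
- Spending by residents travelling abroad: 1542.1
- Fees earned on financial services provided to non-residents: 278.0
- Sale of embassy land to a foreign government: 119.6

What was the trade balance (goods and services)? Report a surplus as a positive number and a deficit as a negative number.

Goods: 1849.0 - 1146.8 + 6958.1 = 7660.3
Services: -409.6 + 1003.8 - 1542.1 + 278.0 = -669.9
Trade balance = 7660.3 + (-669.9) = 6990.4
(Excluded from the trade balance — financial account: increase in resident deposits held at foreign banks 624.2, sale of domestic government bonds to non-residents 2049.9, borrowing by resident firms from foreign banks 1293.6; secondary income: pension payments received by residents from foreign governments 244.1, official development assistance provided to other countries 288.5, personal remittances sent abroad by immigrant workers 324.0; primary income: reinvested earnings on direct investment abroad 632.7; capital account: sale of embassy land to a foreign government 119.6.)

6990.4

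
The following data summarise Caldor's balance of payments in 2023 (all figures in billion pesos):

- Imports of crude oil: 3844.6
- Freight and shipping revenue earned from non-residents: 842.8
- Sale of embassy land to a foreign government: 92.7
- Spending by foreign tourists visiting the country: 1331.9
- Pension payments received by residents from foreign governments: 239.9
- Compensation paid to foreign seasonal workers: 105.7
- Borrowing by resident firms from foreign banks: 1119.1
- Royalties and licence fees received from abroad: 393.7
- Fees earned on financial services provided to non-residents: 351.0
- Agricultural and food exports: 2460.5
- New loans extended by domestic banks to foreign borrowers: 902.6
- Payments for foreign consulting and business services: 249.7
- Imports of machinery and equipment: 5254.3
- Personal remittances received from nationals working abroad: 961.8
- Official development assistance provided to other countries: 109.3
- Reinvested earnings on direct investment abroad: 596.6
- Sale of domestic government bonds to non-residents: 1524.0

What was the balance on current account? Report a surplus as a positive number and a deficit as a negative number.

-2385.4

Goods: -5254.3 + 2460.5 - 3844.6 = -6638.4
Services: 393.7 + 842.8 - 249.7 + 1331.9 + 351.0 = 2669.7
Primary income: 596.6 - 105.7 = 490.9
Secondary income: 239.9 - 109.3 + 961.8 = 1092.4
Current account = (-6638.4) + 2669.7 + 490.9 + 1092.4 = -2385.4
(Excluded from the current account — capital account: sale of embassy land to a foreign government 92.7; financial account: borrowing by resident firms from foreign banks 1119.1, new loans extended by domestic banks to foreign borrowers 902.6, sale of domestic government bonds to non-residents 1524.0.)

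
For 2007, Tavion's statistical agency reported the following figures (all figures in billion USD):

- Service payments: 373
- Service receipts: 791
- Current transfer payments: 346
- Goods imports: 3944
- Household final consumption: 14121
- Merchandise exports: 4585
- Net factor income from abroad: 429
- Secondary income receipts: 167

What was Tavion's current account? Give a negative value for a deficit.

1309

Goods balance = 4585 - 3944 = 641
Services balance = 791 - 373 = 418
Trade balance (goods + services) = 641 + 418 = 1059
Net primary income = 429
Net secondary income = 167 - 346 = -179
Current account = 1059 + 429 + (-179) = 1309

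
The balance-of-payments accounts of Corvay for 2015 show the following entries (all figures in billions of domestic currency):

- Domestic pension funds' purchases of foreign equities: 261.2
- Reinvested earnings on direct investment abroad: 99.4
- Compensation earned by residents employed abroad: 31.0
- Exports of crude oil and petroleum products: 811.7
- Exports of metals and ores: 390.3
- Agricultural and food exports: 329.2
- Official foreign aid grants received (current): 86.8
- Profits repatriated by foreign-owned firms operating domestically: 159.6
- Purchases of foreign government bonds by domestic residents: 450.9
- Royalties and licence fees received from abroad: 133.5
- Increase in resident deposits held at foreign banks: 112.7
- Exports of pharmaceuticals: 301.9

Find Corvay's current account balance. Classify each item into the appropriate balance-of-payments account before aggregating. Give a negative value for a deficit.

2024.2

Goods: 390.3 + 301.9 + 811.7 + 329.2 = 1833.1
Services: 133.5
Primary income: 31.0 + 99.4 - 159.6 = -29.2
Secondary income: 86.8
Current account = 1833.1 + 133.5 + (-29.2) + 86.8 = 2024.2
(Excluded from the current account — financial account: domestic pension funds' purchases of foreign equities 261.2, purchases of foreign government bonds by domestic residents 450.9, increase in resident deposits held at foreign banks 112.7.)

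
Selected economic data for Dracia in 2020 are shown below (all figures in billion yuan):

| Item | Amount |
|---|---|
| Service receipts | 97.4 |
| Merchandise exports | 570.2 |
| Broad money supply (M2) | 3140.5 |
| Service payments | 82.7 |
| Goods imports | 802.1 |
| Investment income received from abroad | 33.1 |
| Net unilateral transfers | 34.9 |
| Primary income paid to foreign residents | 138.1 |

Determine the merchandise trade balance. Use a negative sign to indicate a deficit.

Goods balance = 570.2 - 802.1 = -231.9

-231.9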